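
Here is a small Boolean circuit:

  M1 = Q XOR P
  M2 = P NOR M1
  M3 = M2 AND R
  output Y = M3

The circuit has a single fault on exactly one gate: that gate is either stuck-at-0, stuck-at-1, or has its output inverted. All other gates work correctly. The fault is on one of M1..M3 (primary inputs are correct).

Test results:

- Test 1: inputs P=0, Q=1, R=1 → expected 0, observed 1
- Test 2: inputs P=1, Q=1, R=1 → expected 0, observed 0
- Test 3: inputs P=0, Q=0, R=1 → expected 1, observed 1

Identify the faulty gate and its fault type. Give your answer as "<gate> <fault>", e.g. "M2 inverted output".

Fault-free values for test 1 (P=0, Q=1, R=1): M1=1, M2=0, M3=0, giving Y=0. Observed 1.
Test 1: faults giving observed 1 are {M1 stuck-at-0, M1 inverted output, M2 stuck-at-1, M2 inverted output, M3 stuck-at-1, M3 inverted output}.
Test 2 (P=1, Q=1, R=1): fault-free M1=0, M2=0, M3=0 → 0; observed 0. Eliminates M2 stuck-at-1, M2 inverted output, M3 stuck-at-1, M3 inverted output.
Test 3 (P=0, Q=0, R=1): fault-free M1=0, M2=1, M3=1 → 1; observed 1. Eliminates M1 inverted output.
Only M1 stuck-at-0 is consistent with every test.

M1 stuck-at-0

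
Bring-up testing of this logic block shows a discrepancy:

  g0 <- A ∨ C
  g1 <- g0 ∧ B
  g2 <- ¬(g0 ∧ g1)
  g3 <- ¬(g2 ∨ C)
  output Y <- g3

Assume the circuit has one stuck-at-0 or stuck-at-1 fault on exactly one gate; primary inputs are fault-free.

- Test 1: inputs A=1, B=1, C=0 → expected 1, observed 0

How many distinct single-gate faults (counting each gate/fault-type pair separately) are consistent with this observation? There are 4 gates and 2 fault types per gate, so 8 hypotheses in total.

Fault-free: g0=1, g1=1, g2=0, g3=1 → 1. Observed 0.
  g0 stuck-at-0: output 0 ✓
  g0 stuck-at-1: output 1 ✗
  g1 stuck-at-0: output 0 ✓
  g1 stuck-at-1: output 1 ✗
  g2 stuck-at-0: output 1 ✗
  g2 stuck-at-1: output 0 ✓
  g3 stuck-at-0: output 0 ✓
  g3 stuck-at-1: output 1 ✗
Consistent faults: {g0 stuck-at-0, g1 stuck-at-0, g2 stuck-at-1, g3 stuck-at-0} — 4 in all.

4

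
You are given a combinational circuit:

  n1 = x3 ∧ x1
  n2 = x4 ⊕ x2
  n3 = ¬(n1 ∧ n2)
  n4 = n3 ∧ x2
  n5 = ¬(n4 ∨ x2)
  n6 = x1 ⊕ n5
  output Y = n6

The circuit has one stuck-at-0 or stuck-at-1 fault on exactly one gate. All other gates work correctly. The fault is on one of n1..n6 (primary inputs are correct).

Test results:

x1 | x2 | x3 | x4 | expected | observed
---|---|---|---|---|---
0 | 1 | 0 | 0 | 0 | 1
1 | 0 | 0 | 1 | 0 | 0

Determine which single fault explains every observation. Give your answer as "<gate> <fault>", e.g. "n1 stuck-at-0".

n5 stuck-at-1

Fault-free values for test 1 (x1=0, x2=1, x3=0, x4=0): n1=0, n2=1, n3=1, n4=1, n5=0, n6=0, giving Y=0. Observed 1.
Test 1: faults giving observed 1 are {n5 stuck-at-1, n6 stuck-at-1}.
Test 2 (x1=1, x2=0, x3=0, x4=1): fault-free n1=0, n2=1, n3=1, n4=0, n5=1, n6=0 → 0; observed 0. Eliminates n6 stuck-at-1.
Only n5 stuck-at-1 is consistent with every test.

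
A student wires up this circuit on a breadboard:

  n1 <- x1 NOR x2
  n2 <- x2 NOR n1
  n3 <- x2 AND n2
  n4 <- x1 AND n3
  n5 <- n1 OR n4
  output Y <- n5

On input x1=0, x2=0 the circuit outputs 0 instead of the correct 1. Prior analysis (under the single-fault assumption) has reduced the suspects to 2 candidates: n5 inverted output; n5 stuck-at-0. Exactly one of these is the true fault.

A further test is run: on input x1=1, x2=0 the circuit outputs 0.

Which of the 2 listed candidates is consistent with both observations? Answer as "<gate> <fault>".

Evaluate each candidate on input x1=1, x2=0:
  n5 inverted output: n1=0, n2=1, n3=0, n4=0, n5=1 [inverted output] → 1 — eliminated
  n5 stuck-at-0: n1=0, n2=1, n3=0, n4=0, n5=0 [stuck-at-0] → 0 — matches
Only n5 stuck-at-0 reproduces the observed 0.

n5 stuck-at-0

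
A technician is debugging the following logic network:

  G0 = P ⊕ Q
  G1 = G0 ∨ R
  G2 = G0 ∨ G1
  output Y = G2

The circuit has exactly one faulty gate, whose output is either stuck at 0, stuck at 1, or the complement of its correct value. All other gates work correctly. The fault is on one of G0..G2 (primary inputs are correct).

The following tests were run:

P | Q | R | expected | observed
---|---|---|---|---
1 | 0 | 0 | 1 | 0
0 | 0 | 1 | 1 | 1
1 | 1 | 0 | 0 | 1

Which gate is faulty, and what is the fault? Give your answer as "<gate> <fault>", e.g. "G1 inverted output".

Fault-free values for test 1 (P=1, Q=0, R=0): G0=1, G1=1, G2=1, giving Y=1. Observed 0.
Test 1: faults giving observed 0 are {G0 stuck-at-0, G0 inverted output, G2 stuck-at-0, G2 inverted output}.
Test 2 (P=0, Q=0, R=1): fault-free G0=0, G1=1, G2=1 → 1; observed 1. Eliminates G2 stuck-at-0, G2 inverted output.
Test 3 (P=1, Q=1, R=0): fault-free G0=0, G1=0, G2=0 → 0; observed 1. Eliminates G0 stuck-at-0.
Only G0 inverted output is consistent with every test.

G0 inverted output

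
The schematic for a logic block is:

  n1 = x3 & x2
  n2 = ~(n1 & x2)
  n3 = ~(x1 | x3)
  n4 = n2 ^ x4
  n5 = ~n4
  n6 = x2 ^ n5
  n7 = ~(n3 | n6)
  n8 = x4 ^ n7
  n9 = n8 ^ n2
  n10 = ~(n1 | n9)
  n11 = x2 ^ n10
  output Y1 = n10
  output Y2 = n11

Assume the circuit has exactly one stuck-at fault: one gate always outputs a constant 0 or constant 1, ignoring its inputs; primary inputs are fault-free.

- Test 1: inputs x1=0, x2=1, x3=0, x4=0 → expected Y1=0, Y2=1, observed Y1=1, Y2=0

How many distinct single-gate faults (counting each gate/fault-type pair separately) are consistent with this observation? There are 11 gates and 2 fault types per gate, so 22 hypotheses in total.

5

Fault-free: n1=0, n2=1, n3=1, n4=1, n5=0, n6=1, n7=0, n8=0, n9=1, n10=0, n11=1 → Y1=0, Y2=1. Observed Y1=1, Y2=0.
  n1: none of the 2 fault types match ✗
  n2: stuck-at-0 ✓; others ✗
  n3: none of the 2 fault types match ✗
  n4: none of the 2 fault types match ✗
  n5: none of the 2 fault types match ✗
  n6: none of the 2 fault types match ✗
  n7: stuck-at-1 ✓; others ✗
  n8: stuck-at-1 ✓; others ✗
  n9: stuck-at-0 ✓; others ✗
  n10: stuck-at-1 ✓; others ✗
  n11: none of the 2 fault types match ✗
Consistent faults: {n2 stuck-at-0, n7 stuck-at-1, n8 stuck-at-1, n9 stuck-at-0, n10 stuck-at-1} — 5 in all.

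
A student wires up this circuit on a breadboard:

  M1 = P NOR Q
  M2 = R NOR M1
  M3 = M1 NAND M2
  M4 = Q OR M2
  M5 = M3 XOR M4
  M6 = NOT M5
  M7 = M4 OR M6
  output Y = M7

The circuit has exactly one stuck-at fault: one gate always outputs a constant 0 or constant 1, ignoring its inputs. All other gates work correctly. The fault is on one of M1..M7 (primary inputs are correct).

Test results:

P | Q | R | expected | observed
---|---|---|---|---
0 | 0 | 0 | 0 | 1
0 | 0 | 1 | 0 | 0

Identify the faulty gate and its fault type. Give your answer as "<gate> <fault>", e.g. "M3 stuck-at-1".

M1 stuck-at-0

Fault-free values for test 1 (P=0, Q=0, R=0): M1=1, M2=0, M3=1, M4=0, M5=1, M6=0, M7=0, giving Y=0. Observed 1.
Test 1: faults giving observed 1 are {M1 stuck-at-0, M2 stuck-at-1, M3 stuck-at-0, M4 stuck-at-1, M5 stuck-at-0, M6 stuck-at-1, M7 stuck-at-1}.
Test 2 (P=0, Q=0, R=1): fault-free M1=1, M2=0, M3=1, M4=0, M5=1, M6=0, M7=0 → 0; observed 0. Eliminates M2 stuck-at-1, M3 stuck-at-0, M4 stuck-at-1, M5 stuck-at-0, M6 stuck-at-1, M7 stuck-at-1.
Only M1 stuck-at-0 is consistent with every test.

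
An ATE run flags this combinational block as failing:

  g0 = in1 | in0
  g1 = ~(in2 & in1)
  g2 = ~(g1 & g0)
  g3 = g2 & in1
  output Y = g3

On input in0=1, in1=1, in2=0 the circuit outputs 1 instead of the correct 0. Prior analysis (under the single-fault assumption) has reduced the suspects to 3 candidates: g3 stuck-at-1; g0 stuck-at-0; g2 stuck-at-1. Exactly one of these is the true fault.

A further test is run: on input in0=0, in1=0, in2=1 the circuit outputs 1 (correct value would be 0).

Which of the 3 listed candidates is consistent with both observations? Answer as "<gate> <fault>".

Evaluate each candidate on input in0=0, in1=0, in2=1:
  g3 stuck-at-1: g0=0, g1=1, g2=1, g3=1 [stuck-at-1] → 1 — matches
  g0 stuck-at-0: g0=0 [stuck-at-0], g1=1, g2=1, g3=0 → 0 — eliminated
  g2 stuck-at-1: g0=0, g1=1, g2=1 [stuck-at-1], g3=0 → 0 — eliminated
Only g3 stuck-at-1 reproduces the observed 1.

g3 stuck-at-1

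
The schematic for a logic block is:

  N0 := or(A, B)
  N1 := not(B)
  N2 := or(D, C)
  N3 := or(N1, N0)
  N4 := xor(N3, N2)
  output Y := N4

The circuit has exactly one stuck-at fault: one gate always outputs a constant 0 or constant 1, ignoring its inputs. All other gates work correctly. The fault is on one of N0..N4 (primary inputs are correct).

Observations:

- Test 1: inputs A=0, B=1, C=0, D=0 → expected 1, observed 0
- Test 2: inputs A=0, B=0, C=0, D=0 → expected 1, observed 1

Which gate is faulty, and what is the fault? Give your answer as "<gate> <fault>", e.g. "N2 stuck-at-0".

Fault-free values for test 1 (A=0, B=1, C=0, D=0): N0=1, N1=0, N2=0, N3=1, N4=1, giving Y=1. Observed 0.
Test 1: faults giving observed 0 are {N0 stuck-at-0, N2 stuck-at-1, N3 stuck-at-0, N4 stuck-at-0}.
Test 2 (A=0, B=0, C=0, D=0): fault-free N0=0, N1=1, N2=0, N3=1, N4=1 → 1; observed 1. Eliminates N2 stuck-at-1, N3 stuck-at-0, N4 stuck-at-0.
Only N0 stuck-at-0 is consistent with every test.

N0 stuck-at-0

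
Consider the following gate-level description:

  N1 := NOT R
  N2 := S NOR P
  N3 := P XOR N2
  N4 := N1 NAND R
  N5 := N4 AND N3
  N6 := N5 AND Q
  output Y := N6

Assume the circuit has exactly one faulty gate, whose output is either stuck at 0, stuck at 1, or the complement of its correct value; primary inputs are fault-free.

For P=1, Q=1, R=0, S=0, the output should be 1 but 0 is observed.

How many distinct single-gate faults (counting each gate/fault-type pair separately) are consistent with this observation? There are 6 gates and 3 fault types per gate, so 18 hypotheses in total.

10

Fault-free: N1=1, N2=0, N3=1, N4=1, N5=1, N6=1 → 1. Observed 0.
  N1: none of the 3 fault types match ✗
  N2: stuck-at-1, inverted output ✓; others ✗
  N3: stuck-at-0, inverted output ✓; others ✗
  N4: stuck-at-0, inverted output ✓; others ✗
  N5: stuck-at-0, inverted output ✓; others ✗
  N6: stuck-at-0, inverted output ✓; others ✗
Consistent faults: {N2 stuck-at-1, N2 inverted output, N3 stuck-at-0, N3 inverted output, N4 stuck-at-0, N4 inverted output, N5 stuck-at-0, N5 inverted output, N6 stuck-at-0, N6 inverted output} — 10 in all.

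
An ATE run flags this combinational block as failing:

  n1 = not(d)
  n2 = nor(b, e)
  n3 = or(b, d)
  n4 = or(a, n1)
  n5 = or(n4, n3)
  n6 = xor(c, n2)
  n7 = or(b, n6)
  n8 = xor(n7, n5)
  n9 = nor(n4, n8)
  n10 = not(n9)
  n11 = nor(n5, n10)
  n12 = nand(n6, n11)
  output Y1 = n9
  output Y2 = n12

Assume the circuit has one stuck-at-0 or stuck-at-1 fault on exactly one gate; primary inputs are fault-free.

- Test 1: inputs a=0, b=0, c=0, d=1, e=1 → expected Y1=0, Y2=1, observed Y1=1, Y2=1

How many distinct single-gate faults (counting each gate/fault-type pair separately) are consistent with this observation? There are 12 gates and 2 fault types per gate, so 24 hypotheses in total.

7

Fault-free: n1=0, n2=0, n3=1, n4=0, n5=1, n6=0, n7=0, n8=1, n9=0, n10=1, n11=0, n12=1 → Y1=0, Y2=1. Observed Y1=1, Y2=1.
  n1: none of the 2 fault types match ✗
  n2: stuck-at-1 ✓; others ✗
  n3: stuck-at-0 ✓; others ✗
  n4: none of the 2 fault types match ✗
  n5: stuck-at-0 ✓; others ✗
  n6: stuck-at-1 ✓; others ✗
  n7: stuck-at-1 ✓; others ✗
  n8: stuck-at-0 ✓; others ✗
  n9: stuck-at-1 ✓; others ✗
  n10: none of the 2 fault types match ✗
  n11: none of the 2 fault types match ✗
  n12: none of the 2 fault types match ✗
Consistent faults: {n2 stuck-at-1, n3 stuck-at-0, n5 stuck-at-0, n6 stuck-at-1, n7 stuck-at-1, n8 stuck-at-0, n9 stuck-at-1} — 7 in all.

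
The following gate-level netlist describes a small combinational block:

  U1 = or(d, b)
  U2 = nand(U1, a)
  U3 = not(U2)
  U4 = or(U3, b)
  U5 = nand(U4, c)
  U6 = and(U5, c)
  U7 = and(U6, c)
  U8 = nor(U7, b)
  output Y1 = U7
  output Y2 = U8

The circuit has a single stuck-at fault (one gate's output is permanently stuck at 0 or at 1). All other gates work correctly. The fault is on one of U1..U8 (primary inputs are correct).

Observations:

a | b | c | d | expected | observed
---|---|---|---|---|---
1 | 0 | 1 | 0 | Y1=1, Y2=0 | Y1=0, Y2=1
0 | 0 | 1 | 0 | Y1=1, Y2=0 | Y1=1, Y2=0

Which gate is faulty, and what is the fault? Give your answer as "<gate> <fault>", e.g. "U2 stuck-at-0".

U1 stuck-at-1

Fault-free values for test 1 (a=1, b=0, c=1, d=0): U1=0, U2=1, U3=0, U4=0, U5=1, U6=1, U7=1, U8=0, giving Y1=1, Y2=0. Observed Y1=0, Y2=1.
Test 1: faults giving observed Y1=0, Y2=1 are {U1 stuck-at-1, U2 stuck-at-0, U3 stuck-at-1, U4 stuck-at-1, U5 stuck-at-0, U6 stuck-at-0, U7 stuck-at-0}.
Test 2 (a=0, b=0, c=1, d=0): fault-free U1=0, U2=1, U3=0, U4=0, U5=1, U6=1, U7=1, U8=0 → Y1=1, Y2=0; observed Y1=1, Y2=0. Eliminates U2 stuck-at-0, U3 stuck-at-1, U4 stuck-at-1, U5 stuck-at-0, U6 stuck-at-0, U7 stuck-at-0.
Only U1 stuck-at-1 is consistent with every test.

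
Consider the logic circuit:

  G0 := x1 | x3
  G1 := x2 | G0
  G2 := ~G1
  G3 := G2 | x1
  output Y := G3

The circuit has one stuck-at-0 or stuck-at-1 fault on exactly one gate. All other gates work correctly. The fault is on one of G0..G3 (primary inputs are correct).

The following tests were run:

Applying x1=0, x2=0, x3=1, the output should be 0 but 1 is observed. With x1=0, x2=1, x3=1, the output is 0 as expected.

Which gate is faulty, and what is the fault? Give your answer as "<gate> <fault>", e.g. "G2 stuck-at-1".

Fault-free values for test 1 (x1=0, x2=0, x3=1): G0=1, G1=1, G2=0, G3=0, giving Y=0. Observed 1.
Test 1: faults giving observed 1 are {G0 stuck-at-0, G1 stuck-at-0, G2 stuck-at-1, G3 stuck-at-1}.
Test 2 (x1=0, x2=1, x3=1): fault-free G0=1, G1=1, G2=0, G3=0 → 0; observed 0. Eliminates G1 stuck-at-0, G2 stuck-at-1, G3 stuck-at-1.
Only G0 stuck-at-0 is consistent with every test.

G0 stuck-at-0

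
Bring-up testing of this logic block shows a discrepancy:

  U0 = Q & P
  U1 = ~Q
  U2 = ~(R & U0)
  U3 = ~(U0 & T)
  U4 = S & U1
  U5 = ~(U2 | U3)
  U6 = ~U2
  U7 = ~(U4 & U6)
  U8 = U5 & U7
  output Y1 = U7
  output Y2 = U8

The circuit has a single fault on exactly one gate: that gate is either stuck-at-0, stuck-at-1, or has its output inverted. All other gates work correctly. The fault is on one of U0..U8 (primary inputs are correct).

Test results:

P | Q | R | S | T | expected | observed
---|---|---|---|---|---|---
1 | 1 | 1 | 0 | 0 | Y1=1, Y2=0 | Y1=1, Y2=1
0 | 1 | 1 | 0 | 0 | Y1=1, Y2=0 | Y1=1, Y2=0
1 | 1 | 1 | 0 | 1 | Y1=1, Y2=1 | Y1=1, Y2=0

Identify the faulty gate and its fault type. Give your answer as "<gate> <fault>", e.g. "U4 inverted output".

Fault-free values for test 1 (P=1, Q=1, R=1, S=0, T=0): U0=1, U1=0, U2=0, U3=1, U4=0, U5=0, U6=1, U7=1, U8=0, giving Y1=1, Y2=0. Observed Y1=1, Y2=1.
Test 1: faults giving observed Y1=1, Y2=1 are {U3 stuck-at-0, U3 inverted output, U5 stuck-at-1, U5 inverted output, U8 stuck-at-1, U8 inverted output}.
Test 2 (P=0, Q=1, R=1, S=0, T=0): fault-free U0=0, U1=0, U2=1, U3=1, U4=0, U5=0, U6=0, U7=1, U8=0 → Y1=1, Y2=0; observed Y1=1, Y2=0. Eliminates U5 stuck-at-1, U5 inverted output, U8 stuck-at-1, U8 inverted output.
Test 3 (P=1, Q=1, R=1, S=0, T=1): fault-free U0=1, U1=0, U2=0, U3=0, U4=0, U5=1, U6=1, U7=1, U8=1 → Y1=1, Y2=1; observed Y1=1, Y2=0. Eliminates U3 stuck-at-0.
Only U3 inverted output is consistent with every test.

U3 inverted output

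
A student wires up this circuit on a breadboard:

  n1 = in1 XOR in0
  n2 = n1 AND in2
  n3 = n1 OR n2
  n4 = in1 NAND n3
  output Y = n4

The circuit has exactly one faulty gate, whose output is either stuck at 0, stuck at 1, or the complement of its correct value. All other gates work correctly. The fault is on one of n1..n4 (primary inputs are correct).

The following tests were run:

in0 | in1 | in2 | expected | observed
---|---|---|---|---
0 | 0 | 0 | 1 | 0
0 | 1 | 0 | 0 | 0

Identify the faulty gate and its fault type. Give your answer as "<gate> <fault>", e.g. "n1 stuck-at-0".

Fault-free values for test 1 (in0=0, in1=0, in2=0): n1=0, n2=0, n3=0, n4=1, giving Y=1. Observed 0.
Test 1: faults giving observed 0 are {n4 stuck-at-0, n4 inverted output}.
Test 2 (in0=0, in1=1, in2=0): fault-free n1=1, n2=0, n3=1, n4=0 → 0; observed 0. Eliminates n4 inverted output.
Only n4 stuck-at-0 is consistent with every test.

n4 stuck-at-0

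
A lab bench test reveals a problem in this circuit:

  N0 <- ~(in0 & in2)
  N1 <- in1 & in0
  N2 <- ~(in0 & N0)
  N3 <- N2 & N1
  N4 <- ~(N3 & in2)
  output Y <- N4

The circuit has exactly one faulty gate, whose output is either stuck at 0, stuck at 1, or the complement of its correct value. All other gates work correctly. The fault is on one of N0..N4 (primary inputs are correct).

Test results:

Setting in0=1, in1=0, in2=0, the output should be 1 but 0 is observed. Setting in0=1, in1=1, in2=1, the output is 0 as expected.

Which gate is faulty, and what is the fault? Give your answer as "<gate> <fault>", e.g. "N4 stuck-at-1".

Fault-free values for test 1 (in0=1, in1=0, in2=0): N0=1, N1=0, N2=0, N3=0, N4=1, giving Y=1. Observed 0.
Test 1: faults giving observed 0 are {N4 stuck-at-0, N4 inverted output}.
Test 2 (in0=1, in1=1, in2=1): fault-free N0=0, N1=1, N2=1, N3=1, N4=0 → 0; observed 0. Eliminates N4 inverted output.
Only N4 stuck-at-0 is consistent with every test.

N4 stuck-at-0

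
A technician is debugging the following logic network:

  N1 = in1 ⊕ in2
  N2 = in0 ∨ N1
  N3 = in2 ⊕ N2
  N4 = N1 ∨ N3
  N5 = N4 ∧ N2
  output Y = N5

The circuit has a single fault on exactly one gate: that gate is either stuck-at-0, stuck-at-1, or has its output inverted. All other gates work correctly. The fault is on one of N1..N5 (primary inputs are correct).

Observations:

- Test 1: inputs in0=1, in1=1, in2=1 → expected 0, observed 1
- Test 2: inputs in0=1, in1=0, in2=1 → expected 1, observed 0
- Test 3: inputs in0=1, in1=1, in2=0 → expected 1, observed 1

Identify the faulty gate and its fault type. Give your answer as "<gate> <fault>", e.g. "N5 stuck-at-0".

Fault-free values for test 1 (in0=1, in1=1, in2=1): N1=0, N2=1, N3=0, N4=0, N5=0, giving Y=0. Observed 1.
Test 1: faults giving observed 1 are {N1 stuck-at-1, N1 inverted output, N3 stuck-at-1, N3 inverted output, N4 stuck-at-1, N4 inverted output, N5 stuck-at-1, N5 inverted output}.
Test 2 (in0=1, in1=0, in2=1): fault-free N1=1, N2=1, N3=0, N4=1, N5=1 → 1; observed 0. Eliminates N1 stuck-at-1, N3 stuck-at-1, N3 inverted output, N4 stuck-at-1, N5 stuck-at-1.
Test 3 (in0=1, in1=1, in2=0): fault-free N1=1, N2=1, N3=1, N4=1, N5=1 → 1; observed 1. Eliminates N4 inverted output, N5 inverted output.
Only N1 inverted output is consistent with every test.

N1 inverted output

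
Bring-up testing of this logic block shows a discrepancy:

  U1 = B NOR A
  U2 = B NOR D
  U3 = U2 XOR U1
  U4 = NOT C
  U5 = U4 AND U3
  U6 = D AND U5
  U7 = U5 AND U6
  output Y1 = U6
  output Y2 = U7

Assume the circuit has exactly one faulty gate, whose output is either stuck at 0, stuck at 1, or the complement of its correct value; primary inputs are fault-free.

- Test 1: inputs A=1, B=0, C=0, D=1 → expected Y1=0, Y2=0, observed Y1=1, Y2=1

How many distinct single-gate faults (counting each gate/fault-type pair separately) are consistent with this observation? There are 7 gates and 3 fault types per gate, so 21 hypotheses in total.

Fault-free: U1=0, U2=0, U3=0, U4=1, U5=0, U6=0, U7=0 → Y1=0, Y2=0. Observed Y1=1, Y2=1.
  U1: stuck-at-1, inverted output ✓; others ✗
  U2: stuck-at-1, inverted output ✓; others ✗
  U3: stuck-at-1, inverted output ✓; others ✗
  U4: none of the 3 fault types match ✗
  U5: stuck-at-1, inverted output ✓; others ✗
  U6: none of the 3 fault types match ✗
  U7: none of the 3 fault types match ✗
Consistent faults: {U1 stuck-at-1, U1 inverted output, U2 stuck-at-1, U2 inverted output, U3 stuck-at-1, U3 inverted output, U5 stuck-at-1, U5 inverted output} — 8 in all.

8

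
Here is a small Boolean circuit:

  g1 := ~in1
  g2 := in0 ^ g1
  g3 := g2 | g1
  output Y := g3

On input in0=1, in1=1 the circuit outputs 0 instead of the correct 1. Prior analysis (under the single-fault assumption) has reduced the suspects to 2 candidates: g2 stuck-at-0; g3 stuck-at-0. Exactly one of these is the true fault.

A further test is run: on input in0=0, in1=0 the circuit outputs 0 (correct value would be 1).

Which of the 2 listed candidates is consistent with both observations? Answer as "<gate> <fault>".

g3 stuck-at-0

Evaluate each candidate on input in0=0, in1=0:
  g2 stuck-at-0: g1=1, g2=0 [stuck-at-0], g3=1 → 1 — eliminated
  g3 stuck-at-0: g1=1, g2=1, g3=0 [stuck-at-0] → 0 — matches
Only g3 stuck-at-0 reproduces the observed 0.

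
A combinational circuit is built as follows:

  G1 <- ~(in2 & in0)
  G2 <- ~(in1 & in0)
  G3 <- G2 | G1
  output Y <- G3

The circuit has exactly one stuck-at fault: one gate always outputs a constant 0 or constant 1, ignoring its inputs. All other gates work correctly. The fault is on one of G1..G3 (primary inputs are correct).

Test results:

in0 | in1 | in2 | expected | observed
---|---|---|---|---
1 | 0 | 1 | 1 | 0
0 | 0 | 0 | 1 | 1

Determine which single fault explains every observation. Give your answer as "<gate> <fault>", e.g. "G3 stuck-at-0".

Fault-free values for test 1 (in0=1, in1=0, in2=1): G1=0, G2=1, G3=1, giving Y=1. Observed 0.
Test 1: faults giving observed 0 are {G2 stuck-at-0, G3 stuck-at-0}.
Test 2 (in0=0, in1=0, in2=0): fault-free G1=1, G2=1, G3=1 → 1; observed 1. Eliminates G3 stuck-at-0.
Only G2 stuck-at-0 is consistent with every test.

G2 stuck-at-0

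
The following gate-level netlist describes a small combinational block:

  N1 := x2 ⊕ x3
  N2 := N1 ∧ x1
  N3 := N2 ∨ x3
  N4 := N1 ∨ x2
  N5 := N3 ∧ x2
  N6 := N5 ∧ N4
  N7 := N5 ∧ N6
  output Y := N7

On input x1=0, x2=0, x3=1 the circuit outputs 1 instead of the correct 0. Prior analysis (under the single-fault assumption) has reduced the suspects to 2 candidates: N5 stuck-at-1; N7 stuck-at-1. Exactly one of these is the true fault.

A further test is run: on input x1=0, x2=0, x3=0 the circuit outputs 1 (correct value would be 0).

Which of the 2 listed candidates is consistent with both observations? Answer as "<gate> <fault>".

N7 stuck-at-1

Evaluate each candidate on input x1=0, x2=0, x3=0:
  N5 stuck-at-1: N1=0, N2=0, N3=0, N4=0, N5=1 [stuck-at-1], N6=0, N7=0 → 0 — eliminated
  N7 stuck-at-1: N1=0, N2=0, N3=0, N4=0, N5=0, N6=0, N7=1 [stuck-at-1] → 1 — matches
Only N7 stuck-at-1 reproduces the observed 1.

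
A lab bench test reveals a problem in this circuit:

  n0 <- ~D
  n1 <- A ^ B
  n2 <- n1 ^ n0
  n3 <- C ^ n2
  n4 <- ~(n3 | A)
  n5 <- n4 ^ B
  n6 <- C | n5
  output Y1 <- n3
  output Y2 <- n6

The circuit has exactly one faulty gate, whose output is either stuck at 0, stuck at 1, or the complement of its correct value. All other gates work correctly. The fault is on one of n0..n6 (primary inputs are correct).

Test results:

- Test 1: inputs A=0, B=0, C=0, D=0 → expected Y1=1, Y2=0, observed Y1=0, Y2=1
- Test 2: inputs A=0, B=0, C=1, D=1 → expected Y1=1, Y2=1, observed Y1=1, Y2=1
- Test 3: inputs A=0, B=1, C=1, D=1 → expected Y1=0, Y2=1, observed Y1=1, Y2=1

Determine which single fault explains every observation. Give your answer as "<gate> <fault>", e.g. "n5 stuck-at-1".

Fault-free values for test 1 (A=0, B=0, C=0, D=0): n0=1, n1=0, n2=1, n3=1, n4=0, n5=0, n6=0, giving Y1=1, Y2=0. Observed Y1=0, Y2=1.
Test 1: faults giving observed Y1=0, Y2=1 are {n0 stuck-at-0, n0 inverted output, n1 stuck-at-1, n1 inverted output, n2 stuck-at-0, n2 inverted output, n3 stuck-at-0, n3 inverted output}.
Test 2 (A=0, B=0, C=1, D=1): fault-free n0=0, n1=0, n2=0, n3=1, n4=0, n5=0, n6=1 → Y1=1, Y2=1; observed Y1=1, Y2=1. Eliminates n0 inverted output, n1 stuck-at-1, n1 inverted output, n2 inverted output, n3 stuck-at-0, n3 inverted output.
Test 3 (A=0, B=1, C=1, D=1): fault-free n0=0, n1=1, n2=1, n3=0, n4=1, n5=0, n6=1 → Y1=0, Y2=1; observed Y1=1, Y2=1. Eliminates n0 stuck-at-0.
Only n2 stuck-at-0 is consistent with every test.

n2 stuck-at-0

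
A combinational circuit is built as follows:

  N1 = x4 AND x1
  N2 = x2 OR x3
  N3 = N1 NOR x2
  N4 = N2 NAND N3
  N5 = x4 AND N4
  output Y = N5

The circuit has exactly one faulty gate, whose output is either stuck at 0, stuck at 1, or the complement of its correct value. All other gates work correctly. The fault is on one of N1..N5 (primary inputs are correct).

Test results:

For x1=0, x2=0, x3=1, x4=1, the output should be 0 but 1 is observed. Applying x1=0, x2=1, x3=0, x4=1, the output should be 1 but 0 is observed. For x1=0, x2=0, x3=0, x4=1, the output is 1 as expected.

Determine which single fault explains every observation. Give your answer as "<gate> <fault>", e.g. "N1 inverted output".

Fault-free values for test 1 (x1=0, x2=0, x3=1, x4=1): N1=0, N2=1, N3=1, N4=0, N5=0, giving Y=0. Observed 1.
Test 1: faults giving observed 1 are {N1 stuck-at-1, N1 inverted output, N2 stuck-at-0, N2 inverted output, N3 stuck-at-0, N3 inverted output, N4 stuck-at-1, N4 inverted output, N5 stuck-at-1, N5 inverted output}.
Test 2 (x1=0, x2=1, x3=0, x4=1): fault-free N1=0, N2=1, N3=0, N4=1, N5=1 → 1; observed 0. Eliminates N1 stuck-at-1, N1 inverted output, N2 stuck-at-0, N2 inverted output, N3 stuck-at-0, N4 stuck-at-1, N5 stuck-at-1.
Test 3 (x1=0, x2=0, x3=0, x4=1): fault-free N1=0, N2=0, N3=1, N4=1, N5=1 → 1; observed 1. Eliminates N4 inverted output, N5 inverted output.
Only N3 inverted output is consistent with every test.

N3 inverted output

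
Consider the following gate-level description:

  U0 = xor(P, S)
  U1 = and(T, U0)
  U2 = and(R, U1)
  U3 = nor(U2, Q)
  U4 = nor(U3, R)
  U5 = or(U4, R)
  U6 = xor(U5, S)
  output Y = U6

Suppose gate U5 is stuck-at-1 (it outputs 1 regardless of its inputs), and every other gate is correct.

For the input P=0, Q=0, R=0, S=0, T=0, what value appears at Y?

Propagate with U5 forced: U0=0, U1=0, U2=0, U3=1, U4=0, U5=1 [stuck-at-1], U6=1.
So Y = 1. (Without the fault it would be 0.)

1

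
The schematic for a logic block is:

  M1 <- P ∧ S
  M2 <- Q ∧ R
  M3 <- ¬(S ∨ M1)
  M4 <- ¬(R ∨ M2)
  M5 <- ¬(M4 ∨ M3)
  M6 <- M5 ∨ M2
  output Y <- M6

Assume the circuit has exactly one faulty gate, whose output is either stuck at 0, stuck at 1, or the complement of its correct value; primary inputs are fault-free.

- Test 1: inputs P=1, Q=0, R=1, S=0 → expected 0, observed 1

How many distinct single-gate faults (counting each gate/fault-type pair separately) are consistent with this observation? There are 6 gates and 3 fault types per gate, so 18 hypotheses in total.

Fault-free: M1=0, M2=0, M3=1, M4=0, M5=0, M6=0 → 0. Observed 1.
  M1: stuck-at-1, inverted output ✓; others ✗
  M2: stuck-at-1, inverted output ✓; others ✗
  M3: stuck-at-0, inverted output ✓; others ✗
  M4: none of the 3 fault types match ✗
  M5: stuck-at-1, inverted output ✓; others ✗
  M6: stuck-at-1, inverted output ✓; others ✗
Consistent faults: {M1 stuck-at-1, M1 inverted output, M2 stuck-at-1, M2 inverted output, M3 stuck-at-0, M3 inverted output, M5 stuck-at-1, M5 inverted output, M6 stuck-at-1, M6 inverted output} — 10 in all.

10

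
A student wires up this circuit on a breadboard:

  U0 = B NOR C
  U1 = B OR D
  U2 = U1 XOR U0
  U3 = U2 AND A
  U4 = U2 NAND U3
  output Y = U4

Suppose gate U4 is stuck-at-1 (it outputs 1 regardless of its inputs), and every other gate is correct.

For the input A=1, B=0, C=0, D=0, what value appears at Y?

Propagate with U4 forced: U0=1, U1=0, U2=1, U3=1, U4=1 [stuck-at-1].
So Y = 1. (Without the fault it would be 0.)

1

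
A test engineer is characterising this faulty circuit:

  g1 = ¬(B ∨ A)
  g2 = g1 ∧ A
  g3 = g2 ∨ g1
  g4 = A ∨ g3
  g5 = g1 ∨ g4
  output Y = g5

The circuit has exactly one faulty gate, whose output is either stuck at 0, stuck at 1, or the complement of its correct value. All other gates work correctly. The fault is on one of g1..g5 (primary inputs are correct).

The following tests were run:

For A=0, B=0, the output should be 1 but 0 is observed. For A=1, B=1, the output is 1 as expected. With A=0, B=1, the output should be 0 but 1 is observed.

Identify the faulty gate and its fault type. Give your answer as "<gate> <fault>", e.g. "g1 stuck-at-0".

g1 inverted output

Fault-free values for test 1 (A=0, B=0): g1=1, g2=0, g3=1, g4=1, g5=1, giving Y=1. Observed 0.
Test 1: faults giving observed 0 are {g1 stuck-at-0, g1 inverted output, g5 stuck-at-0, g5 inverted output}.
Test 2 (A=1, B=1): fault-free g1=0, g2=0, g3=0, g4=1, g5=1 → 1; observed 1. Eliminates g5 stuck-at-0, g5 inverted output.
Test 3 (A=0, B=1): fault-free g1=0, g2=0, g3=0, g4=0, g5=0 → 0; observed 1. Eliminates g1 stuck-at-0.
Only g1 inverted output is consistent with every test.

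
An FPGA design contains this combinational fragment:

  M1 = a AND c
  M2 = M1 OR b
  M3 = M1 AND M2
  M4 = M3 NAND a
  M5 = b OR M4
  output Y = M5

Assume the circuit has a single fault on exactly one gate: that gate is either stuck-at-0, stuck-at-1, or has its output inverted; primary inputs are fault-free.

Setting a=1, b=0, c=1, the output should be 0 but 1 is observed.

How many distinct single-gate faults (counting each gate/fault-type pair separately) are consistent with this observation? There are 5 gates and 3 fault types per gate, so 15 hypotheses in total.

10

Fault-free: M1=1, M2=1, M3=1, M4=0, M5=0 → 0. Observed 1.
  M1: stuck-at-0, inverted output ✓; others ✗
  M2: stuck-at-0, inverted output ✓; others ✗
  M3: stuck-at-0, inverted output ✓; others ✗
  M4: stuck-at-1, inverted output ✓; others ✗
  M5: stuck-at-1, inverted output ✓; others ✗
Consistent faults: {M1 stuck-at-0, M1 inverted output, M2 stuck-at-0, M2 inverted output, M3 stuck-at-0, M3 inverted output, M4 stuck-at-1, M4 inverted output, M5 stuck-at-1, M5 inverted output} — 10 in all.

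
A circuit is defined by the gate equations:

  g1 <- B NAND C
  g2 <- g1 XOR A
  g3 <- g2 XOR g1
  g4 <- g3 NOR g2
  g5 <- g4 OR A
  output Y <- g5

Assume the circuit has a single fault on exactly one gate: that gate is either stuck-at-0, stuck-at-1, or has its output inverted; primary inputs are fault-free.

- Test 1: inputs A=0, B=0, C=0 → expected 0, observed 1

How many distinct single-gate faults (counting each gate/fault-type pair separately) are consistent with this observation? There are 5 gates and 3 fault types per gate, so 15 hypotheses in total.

Fault-free: g1=1, g2=1, g3=0, g4=0, g5=0 → 0. Observed 1.
  g1: stuck-at-0, inverted output ✓; others ✗
  g2: none of the 3 fault types match ✗
  g3: none of the 3 fault types match ✗
  g4: stuck-at-1, inverted output ✓; others ✗
  g5: stuck-at-1, inverted output ✓; others ✗
Consistent faults: {g1 stuck-at-0, g1 inverted output, g4 stuck-at-1, g4 inverted output, g5 stuck-at-1, g5 inverted output} — 6 in all.

6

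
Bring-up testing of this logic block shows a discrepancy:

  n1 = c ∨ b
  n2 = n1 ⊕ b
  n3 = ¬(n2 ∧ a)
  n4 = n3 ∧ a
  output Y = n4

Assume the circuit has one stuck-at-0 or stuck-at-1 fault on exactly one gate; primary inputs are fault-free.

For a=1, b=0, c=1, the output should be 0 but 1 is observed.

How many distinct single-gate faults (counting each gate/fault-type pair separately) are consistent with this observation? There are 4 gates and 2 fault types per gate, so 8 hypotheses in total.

4

Fault-free: n1=1, n2=1, n3=0, n4=0 → 0. Observed 1.
  n1 stuck-at-0: output 1 ✓
  n1 stuck-at-1: output 0 ✗
  n2 stuck-at-0: output 1 ✓
  n2 stuck-at-1: output 0 ✗
  n3 stuck-at-0: output 0 ✗
  n3 stuck-at-1: output 1 ✓
  n4 stuck-at-0: output 0 ✗
  n4 stuck-at-1: output 1 ✓
Consistent faults: {n1 stuck-at-0, n2 stuck-at-0, n3 stuck-at-1, n4 stuck-at-1} — 4 in all.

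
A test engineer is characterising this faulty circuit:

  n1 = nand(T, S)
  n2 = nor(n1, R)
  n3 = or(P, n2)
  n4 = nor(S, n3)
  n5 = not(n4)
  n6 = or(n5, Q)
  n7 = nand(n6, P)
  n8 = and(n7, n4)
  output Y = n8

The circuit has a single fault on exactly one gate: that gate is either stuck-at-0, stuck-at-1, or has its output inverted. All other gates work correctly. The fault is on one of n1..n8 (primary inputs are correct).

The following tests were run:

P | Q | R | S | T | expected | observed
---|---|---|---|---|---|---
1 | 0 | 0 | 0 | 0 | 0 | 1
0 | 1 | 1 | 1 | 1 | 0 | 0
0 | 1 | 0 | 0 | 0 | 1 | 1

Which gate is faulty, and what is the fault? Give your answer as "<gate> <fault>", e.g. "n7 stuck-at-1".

n3 stuck-at-0

Fault-free values for test 1 (P=1, Q=0, R=0, S=0, T=0): n1=1, n2=0, n3=1, n4=0, n5=1, n6=1, n7=0, n8=0, giving Y=0. Observed 1.
Test 1: faults giving observed 1 are {n3 stuck-at-0, n3 inverted output, n4 stuck-at-1, n4 inverted output, n8 stuck-at-1, n8 inverted output}.
Test 2 (P=0, Q=1, R=1, S=1, T=1): fault-free n1=0, n2=0, n3=0, n4=0, n5=1, n6=1, n7=1, n8=0 → 0; observed 0. Eliminates n4 stuck-at-1, n4 inverted output, n8 stuck-at-1, n8 inverted output.
Test 3 (P=0, Q=1, R=0, S=0, T=0): fault-free n1=1, n2=0, n3=0, n4=1, n5=0, n6=1, n7=1, n8=1 → 1; observed 1. Eliminates n3 inverted output.
Only n3 stuck-at-0 is consistent with every test.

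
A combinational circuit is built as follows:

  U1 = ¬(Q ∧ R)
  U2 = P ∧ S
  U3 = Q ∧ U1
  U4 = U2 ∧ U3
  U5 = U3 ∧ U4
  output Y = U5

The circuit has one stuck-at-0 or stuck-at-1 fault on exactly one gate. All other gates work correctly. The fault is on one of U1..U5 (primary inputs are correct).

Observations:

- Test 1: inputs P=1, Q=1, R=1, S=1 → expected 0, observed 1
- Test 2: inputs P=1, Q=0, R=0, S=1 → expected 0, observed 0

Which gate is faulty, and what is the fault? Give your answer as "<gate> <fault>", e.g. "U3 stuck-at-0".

Fault-free values for test 1 (P=1, Q=1, R=1, S=1): U1=0, U2=1, U3=0, U4=0, U5=0, giving Y=0. Observed 1.
Test 1: faults giving observed 1 are {U1 stuck-at-1, U3 stuck-at-1, U5 stuck-at-1}.
Test 2 (P=1, Q=0, R=0, S=1): fault-free U1=1, U2=1, U3=0, U4=0, U5=0 → 0; observed 0. Eliminates U3 stuck-at-1, U5 stuck-at-1.
Only U1 stuck-at-1 is consistent with every test.

U1 stuck-at-1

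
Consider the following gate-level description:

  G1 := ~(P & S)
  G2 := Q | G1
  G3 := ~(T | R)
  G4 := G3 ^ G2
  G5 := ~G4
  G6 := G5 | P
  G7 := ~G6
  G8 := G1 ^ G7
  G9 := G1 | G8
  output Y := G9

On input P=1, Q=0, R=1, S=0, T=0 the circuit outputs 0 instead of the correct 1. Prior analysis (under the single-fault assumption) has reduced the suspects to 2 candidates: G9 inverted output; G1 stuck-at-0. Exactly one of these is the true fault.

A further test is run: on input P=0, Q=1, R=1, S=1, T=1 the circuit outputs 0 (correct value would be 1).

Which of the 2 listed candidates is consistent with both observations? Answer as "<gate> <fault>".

G9 inverted output

Evaluate each candidate on input P=0, Q=1, R=1, S=1, T=1:
  G9 inverted output: G1=1, G2=1, G3=0, G4=1, G5=0, G6=0, G7=1, G8=0, G9=0 [inverted output] → 0 — matches
  G1 stuck-at-0: G1=0 [stuck-at-0], G2=1, G3=0, G4=1, G5=0, G6=0, G7=1, G8=1, G9=1 → 1 — eliminated
Only G9 inverted output reproduces the observed 0.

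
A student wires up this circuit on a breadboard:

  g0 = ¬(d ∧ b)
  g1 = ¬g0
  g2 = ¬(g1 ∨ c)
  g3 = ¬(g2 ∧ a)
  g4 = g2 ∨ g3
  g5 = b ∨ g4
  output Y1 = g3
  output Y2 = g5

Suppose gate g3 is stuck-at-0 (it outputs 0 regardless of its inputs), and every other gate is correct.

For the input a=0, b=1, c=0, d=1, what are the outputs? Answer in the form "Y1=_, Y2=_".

Propagate with g3 forced: g0=0, g1=1, g2=0, g3=0 [stuck-at-0], g4=0, g5=1.
So the outputs are Y1=0, Y2=1. (Without the fault they would be Y1=1, Y2=1.)

Y1=0, Y2=1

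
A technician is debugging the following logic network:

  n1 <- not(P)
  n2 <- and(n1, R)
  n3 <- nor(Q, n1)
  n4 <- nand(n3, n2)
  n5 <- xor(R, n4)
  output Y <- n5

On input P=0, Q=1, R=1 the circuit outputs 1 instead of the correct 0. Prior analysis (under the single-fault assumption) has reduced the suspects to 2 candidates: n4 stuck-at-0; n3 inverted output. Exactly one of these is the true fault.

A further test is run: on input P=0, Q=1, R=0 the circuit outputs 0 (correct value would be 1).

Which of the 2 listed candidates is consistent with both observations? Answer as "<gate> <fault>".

Evaluate each candidate on input P=0, Q=1, R=0:
  n4 stuck-at-0: n1=1, n2=0, n3=0, n4=0 [stuck-at-0], n5=0 → 0 — matches
  n3 inverted output: n1=1, n2=0, n3=1 [inverted output], n4=1, n5=1 → 1 — eliminated
Only n4 stuck-at-0 reproduces the observed 0.

n4 stuck-at-0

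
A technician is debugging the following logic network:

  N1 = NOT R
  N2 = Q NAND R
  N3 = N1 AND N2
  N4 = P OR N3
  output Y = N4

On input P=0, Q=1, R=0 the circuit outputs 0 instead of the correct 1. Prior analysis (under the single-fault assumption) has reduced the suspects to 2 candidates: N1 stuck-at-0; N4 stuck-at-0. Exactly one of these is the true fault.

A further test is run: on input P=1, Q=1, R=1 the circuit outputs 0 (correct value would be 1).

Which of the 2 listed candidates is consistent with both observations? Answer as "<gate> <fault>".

Evaluate each candidate on input P=1, Q=1, R=1:
  N1 stuck-at-0: N1=0 [stuck-at-0], N2=0, N3=0, N4=1 → 1 — eliminated
  N4 stuck-at-0: N1=0, N2=0, N3=0, N4=0 [stuck-at-0] → 0 — matches
Only N4 stuck-at-0 reproduces the observed 0.

N4 stuck-at-0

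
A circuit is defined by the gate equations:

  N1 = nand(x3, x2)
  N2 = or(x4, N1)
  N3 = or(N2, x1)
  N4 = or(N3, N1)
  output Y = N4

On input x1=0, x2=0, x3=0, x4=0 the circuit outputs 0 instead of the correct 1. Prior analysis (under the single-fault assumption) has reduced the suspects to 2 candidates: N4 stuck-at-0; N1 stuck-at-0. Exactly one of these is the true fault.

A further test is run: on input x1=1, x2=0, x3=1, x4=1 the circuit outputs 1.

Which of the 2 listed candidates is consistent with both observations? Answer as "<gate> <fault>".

N1 stuck-at-0

Evaluate each candidate on input x1=1, x2=0, x3=1, x4=1:
  N4 stuck-at-0: N1=1, N2=1, N3=1, N4=0 [stuck-at-0] → 0 — eliminated
  N1 stuck-at-0: N1=0 [stuck-at-0], N2=1, N3=1, N4=1 → 1 — matches
Only N1 stuck-at-0 reproduces the observed 1.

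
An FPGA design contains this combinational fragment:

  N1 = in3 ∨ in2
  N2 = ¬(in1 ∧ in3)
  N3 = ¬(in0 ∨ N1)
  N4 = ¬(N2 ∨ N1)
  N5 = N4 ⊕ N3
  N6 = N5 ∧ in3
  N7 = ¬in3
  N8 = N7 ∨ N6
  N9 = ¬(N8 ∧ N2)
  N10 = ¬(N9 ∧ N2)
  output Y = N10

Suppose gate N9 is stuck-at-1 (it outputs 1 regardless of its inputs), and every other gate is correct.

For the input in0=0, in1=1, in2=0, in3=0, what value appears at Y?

0

Propagate with N9 forced: N1=0, N2=1, N3=1, N4=0, N5=1, N6=0, N7=1, N8=1, N9=1 [stuck-at-1], N10=0.
So Y = 0. (Without the fault it would be 1.)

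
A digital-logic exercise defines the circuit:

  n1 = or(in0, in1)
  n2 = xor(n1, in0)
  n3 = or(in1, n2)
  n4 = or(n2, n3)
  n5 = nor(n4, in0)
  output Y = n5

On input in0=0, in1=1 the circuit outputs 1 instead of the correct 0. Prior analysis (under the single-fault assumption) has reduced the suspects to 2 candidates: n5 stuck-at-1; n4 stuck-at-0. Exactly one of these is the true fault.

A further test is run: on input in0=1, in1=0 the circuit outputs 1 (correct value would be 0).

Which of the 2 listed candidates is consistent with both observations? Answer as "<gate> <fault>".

n5 stuck-at-1

Evaluate each candidate on input in0=1, in1=0:
  n5 stuck-at-1: n1=1, n2=0, n3=0, n4=0, n5=1 [stuck-at-1] → 1 — matches
  n4 stuck-at-0: n1=1, n2=0, n3=0, n4=0 [stuck-at-0], n5=0 → 0 — eliminated
Only n5 stuck-at-1 reproduces the observed 1.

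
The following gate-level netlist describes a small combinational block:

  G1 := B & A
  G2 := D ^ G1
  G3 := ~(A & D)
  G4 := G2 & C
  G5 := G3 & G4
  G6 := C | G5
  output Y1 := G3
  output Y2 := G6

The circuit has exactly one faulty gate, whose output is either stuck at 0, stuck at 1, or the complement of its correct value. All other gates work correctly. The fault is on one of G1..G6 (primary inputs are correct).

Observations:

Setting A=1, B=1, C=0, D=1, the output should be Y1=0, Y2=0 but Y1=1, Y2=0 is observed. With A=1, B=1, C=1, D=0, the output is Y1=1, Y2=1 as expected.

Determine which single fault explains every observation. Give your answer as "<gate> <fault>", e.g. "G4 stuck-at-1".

Fault-free values for test 1 (A=1, B=1, C=0, D=1): G1=1, G2=0, G3=0, G4=0, G5=0, G6=0, giving Y1=0, Y2=0. Observed Y1=1, Y2=0.
Test 1: faults giving observed Y1=1, Y2=0 are {G3 stuck-at-1, G3 inverted output}.
Test 2 (A=1, B=1, C=1, D=0): fault-free G1=1, G2=1, G3=1, G4=1, G5=1, G6=1 → Y1=1, Y2=1; observed Y1=1, Y2=1. Eliminates G3 inverted output.
Only G3 stuck-at-1 is consistent with every test.

G3 stuck-at-1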